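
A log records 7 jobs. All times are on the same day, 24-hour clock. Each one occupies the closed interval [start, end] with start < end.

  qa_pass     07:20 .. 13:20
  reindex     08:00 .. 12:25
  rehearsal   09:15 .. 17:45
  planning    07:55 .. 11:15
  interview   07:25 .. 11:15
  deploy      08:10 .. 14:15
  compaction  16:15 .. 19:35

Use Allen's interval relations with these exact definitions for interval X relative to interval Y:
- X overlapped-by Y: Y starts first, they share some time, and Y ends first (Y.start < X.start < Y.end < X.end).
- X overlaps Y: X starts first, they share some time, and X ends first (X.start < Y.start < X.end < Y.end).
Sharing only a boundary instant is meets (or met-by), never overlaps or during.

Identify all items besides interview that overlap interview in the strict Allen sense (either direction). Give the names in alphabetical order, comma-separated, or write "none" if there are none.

deploy, rehearsal, reindex

Target interview = [07:25, 11:15].
compaction [16:15, 19:35] → after → no.
deploy [08:10, 14:15] → overlapped-by → yes.
planning [07:55, 11:15] → finishes → no.
qa_pass [07:20, 13:20] → contains → no.
rehearsal [09:15, 17:45] → overlapped-by → yes.
reindex [08:00, 12:25] → overlapped-by → yes.
Result: deploy, rehearsal, reindex.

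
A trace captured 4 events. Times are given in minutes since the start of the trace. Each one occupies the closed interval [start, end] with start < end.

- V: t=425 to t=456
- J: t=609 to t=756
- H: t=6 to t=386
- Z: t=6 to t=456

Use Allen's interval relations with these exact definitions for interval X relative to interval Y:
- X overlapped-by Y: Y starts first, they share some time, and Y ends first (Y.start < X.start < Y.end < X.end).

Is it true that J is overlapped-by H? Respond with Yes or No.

No

J = [t=609, t=756], H = [t=6, t=386].
Actual relation of J to H: after.
Asked whether 'overlapped-by' holds → No.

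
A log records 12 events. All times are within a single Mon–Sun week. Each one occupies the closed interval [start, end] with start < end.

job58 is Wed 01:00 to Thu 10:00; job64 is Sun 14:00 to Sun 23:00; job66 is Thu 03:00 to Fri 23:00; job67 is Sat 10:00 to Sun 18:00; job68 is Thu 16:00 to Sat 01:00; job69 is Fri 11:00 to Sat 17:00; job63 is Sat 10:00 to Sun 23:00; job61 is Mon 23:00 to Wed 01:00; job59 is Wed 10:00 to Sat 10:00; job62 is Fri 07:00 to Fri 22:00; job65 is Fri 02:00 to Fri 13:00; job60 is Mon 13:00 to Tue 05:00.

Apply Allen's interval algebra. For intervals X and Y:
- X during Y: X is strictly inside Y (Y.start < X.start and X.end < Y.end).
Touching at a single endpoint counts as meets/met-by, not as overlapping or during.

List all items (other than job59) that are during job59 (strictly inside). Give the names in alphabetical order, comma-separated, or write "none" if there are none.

Target job59 = [Wed 10:00, Sat 10:00].
job58 [Wed 01:00, Thu 10:00] → overlaps → no.
job60 [Mon 13:00, Tue 05:00] → before → no.
job61 [Mon 23:00, Wed 01:00] → before → no.
job62 [Fri 07:00, Fri 22:00] → during → yes.
job63 [Sat 10:00, Sun 23:00] → met-by → no.
job64 [Sun 14:00, Sun 23:00] → after → no.
job65 [Fri 02:00, Fri 13:00] → during → yes.
job66 [Thu 03:00, Fri 23:00] → during → yes.
job67 [Sat 10:00, Sun 18:00] → met-by → no.
job68 [Thu 16:00, Sat 01:00] → during → yes.
job69 [Fri 11:00, Sat 17:00] → overlapped-by → no.
Result: job62, job65, job66, job68.

job62, job65, job66, job68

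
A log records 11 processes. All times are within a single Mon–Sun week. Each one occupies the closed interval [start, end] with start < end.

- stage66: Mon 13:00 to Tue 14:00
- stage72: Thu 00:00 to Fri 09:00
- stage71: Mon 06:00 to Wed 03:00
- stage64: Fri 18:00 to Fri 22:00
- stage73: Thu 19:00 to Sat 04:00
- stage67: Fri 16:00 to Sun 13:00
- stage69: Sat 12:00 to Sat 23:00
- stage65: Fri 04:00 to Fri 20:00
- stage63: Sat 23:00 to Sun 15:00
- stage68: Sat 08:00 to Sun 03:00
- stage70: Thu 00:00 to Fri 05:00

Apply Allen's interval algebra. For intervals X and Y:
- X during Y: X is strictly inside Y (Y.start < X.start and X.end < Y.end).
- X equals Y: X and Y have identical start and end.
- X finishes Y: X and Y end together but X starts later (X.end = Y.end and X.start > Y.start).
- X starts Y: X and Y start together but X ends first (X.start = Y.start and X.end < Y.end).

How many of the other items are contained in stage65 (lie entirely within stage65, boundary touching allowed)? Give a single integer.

0

Target stage65 = [Fri 04:00, Fri 20:00].
stage63 [Sat 23:00, Sun 15:00] → after → no.
stage64 [Fri 18:00, Fri 22:00] → overlapped-by → no.
stage66 [Mon 13:00, Tue 14:00] → before → no.
stage67 [Fri 16:00, Sun 13:00] → overlapped-by → no.
stage68 [Sat 08:00, Sun 03:00] → after → no.
stage69 [Sat 12:00, Sat 23:00] → after → no.
stage70 [Thu 00:00, Fri 05:00] → overlaps → no.
stage71 [Mon 06:00, Wed 03:00] → before → no.
stage72 [Thu 00:00, Fri 09:00] → overlaps → no.
stage73 [Thu 19:00, Sat 04:00] → contains → no.
Total: 0.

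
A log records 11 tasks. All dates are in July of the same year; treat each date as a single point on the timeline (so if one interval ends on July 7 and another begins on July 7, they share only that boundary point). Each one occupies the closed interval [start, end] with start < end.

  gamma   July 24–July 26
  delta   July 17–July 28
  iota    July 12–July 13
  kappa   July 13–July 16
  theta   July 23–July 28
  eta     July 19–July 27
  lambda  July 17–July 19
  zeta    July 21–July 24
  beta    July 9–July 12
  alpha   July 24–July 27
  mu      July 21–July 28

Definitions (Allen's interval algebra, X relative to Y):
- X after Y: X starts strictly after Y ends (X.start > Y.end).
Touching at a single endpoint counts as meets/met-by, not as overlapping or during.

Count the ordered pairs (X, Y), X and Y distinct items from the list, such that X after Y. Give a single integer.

30

Checking all 110 ordered pairs for relation 'after'; matching pairs in alphabetical order:
(alpha, beta): alpha after beta ✓
(alpha, iota): alpha after iota ✓
(alpha, kappa): alpha after kappa ✓
(alpha, lambda): alpha after lambda ✓
(delta, beta): delta after beta ✓
(delta, iota): delta after iota ✓
(delta, kappa): delta after kappa ✓
(eta, beta): eta after beta ✓
(eta, iota): eta after iota ✓
(eta, kappa): eta after kappa ✓
(gamma, beta): gamma after beta ✓
(gamma, iota): gamma after iota ✓
(gamma, kappa): gamma after kappa ✓
(gamma, lambda): gamma after lambda ✓
(kappa, beta): kappa after beta ✓
(lambda, beta): lambda after beta ✓
(lambda, iota): lambda after iota ✓
(lambda, kappa): lambda after kappa ✓
(mu, beta): mu after beta ✓
(mu, iota): mu after iota ✓
(mu, kappa): mu after kappa ✓
(mu, lambda): mu after lambda ✓
(theta, beta): theta after beta ✓
(theta, iota): theta after iota ✓
... plus 6 further pairs not listed.
Count: 30.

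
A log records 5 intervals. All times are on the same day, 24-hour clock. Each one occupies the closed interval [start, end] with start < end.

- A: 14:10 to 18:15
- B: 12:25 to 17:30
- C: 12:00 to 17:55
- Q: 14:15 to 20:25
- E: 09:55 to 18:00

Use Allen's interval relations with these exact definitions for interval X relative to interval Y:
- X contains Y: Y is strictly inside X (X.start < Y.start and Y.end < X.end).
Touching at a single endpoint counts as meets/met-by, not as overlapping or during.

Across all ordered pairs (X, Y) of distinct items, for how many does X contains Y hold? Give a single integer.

Checking all 20 ordered pairs for relation 'contains'; matching pairs in alphabetical order:
(C, B): C contains B ✓
(E, B): E contains B ✓
(E, C): E contains C ✓
Count: 3.

3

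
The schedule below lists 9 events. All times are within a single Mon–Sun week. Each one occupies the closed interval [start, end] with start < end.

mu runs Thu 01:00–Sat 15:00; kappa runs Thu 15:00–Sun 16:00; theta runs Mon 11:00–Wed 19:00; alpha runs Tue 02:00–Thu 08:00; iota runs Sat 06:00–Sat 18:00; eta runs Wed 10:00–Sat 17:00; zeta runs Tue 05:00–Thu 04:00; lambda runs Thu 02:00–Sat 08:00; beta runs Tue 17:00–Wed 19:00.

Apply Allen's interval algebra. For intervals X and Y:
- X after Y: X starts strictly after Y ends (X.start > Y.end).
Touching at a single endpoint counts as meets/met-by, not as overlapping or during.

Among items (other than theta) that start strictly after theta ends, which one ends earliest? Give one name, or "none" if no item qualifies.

lambda

Target theta = [Mon 11:00, Wed 19:00].
alpha [Tue 02:00, Thu 08:00] → overlapped-by → excluded.
beta [Tue 17:00, Wed 19:00] → finishes → excluded.
eta [Wed 10:00, Sat 17:00] → overlapped-by → excluded.
iota [Sat 06:00, Sat 18:00] → after → candidate.
kappa [Thu 15:00, Sun 16:00] → after → candidate.
lambda [Thu 02:00, Sat 08:00] → after → candidate.
mu [Thu 01:00, Sat 15:00] → after → candidate.
zeta [Tue 05:00, Thu 04:00] → overlapped-by → excluded.
Among candidates, earliest end is Sat 08:00 → lambda.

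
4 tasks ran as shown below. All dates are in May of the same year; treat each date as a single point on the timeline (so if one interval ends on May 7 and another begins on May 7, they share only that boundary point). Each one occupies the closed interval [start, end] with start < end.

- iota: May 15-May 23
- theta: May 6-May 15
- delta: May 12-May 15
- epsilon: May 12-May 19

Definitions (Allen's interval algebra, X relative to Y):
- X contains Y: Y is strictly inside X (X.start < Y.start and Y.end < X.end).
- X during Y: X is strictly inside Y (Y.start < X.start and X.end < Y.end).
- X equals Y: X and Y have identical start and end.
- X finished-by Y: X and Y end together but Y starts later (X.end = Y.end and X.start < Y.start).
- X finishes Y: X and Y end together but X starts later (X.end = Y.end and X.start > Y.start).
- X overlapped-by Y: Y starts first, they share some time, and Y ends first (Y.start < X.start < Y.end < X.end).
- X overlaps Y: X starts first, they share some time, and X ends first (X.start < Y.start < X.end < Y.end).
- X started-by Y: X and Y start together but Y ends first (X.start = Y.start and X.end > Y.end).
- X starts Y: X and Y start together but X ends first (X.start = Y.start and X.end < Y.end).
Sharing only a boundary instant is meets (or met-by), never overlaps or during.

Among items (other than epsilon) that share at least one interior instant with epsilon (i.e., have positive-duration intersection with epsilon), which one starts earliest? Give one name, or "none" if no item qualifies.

Target epsilon = [May 12, May 19].
delta [May 12, May 15] → starts → candidate.
iota [May 15, May 23] → overlapped-by → candidate.
theta [May 6, May 15] → overlaps → candidate.
Among candidates, earliest start is May 6 → theta.

theta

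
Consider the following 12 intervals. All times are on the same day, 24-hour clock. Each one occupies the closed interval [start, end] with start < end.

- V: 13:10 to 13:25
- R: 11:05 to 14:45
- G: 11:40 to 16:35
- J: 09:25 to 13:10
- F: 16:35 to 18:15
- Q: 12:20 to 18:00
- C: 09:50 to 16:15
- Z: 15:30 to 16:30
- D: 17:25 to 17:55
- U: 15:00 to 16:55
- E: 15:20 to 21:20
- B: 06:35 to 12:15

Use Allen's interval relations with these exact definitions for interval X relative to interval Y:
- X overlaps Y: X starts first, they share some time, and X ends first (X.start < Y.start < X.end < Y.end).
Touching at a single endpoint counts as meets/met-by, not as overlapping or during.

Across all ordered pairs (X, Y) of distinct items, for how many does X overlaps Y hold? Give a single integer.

22

Checking all 132 ordered pairs for relation 'overlaps'; matching pairs in alphabetical order:
(B, C): B overlaps C ✓
(B, G): B overlaps G ✓
(B, J): B overlaps J ✓
(B, R): B overlaps R ✓
(C, E): C overlaps E ✓
(C, G): C overlaps G ✓
(C, Q): C overlaps Q ✓
(C, U): C overlaps U ✓
(C, Z): C overlaps Z ✓
(G, E): G overlaps E ✓
(G, Q): G overlaps Q ✓
(G, U): G overlaps U ✓
(J, C): J overlaps C ✓
(J, G): J overlaps G ✓
(J, Q): J overlaps Q ✓
(J, R): J overlaps R ✓
(Q, E): Q overlaps E ✓
(Q, F): Q overlaps F ✓
(R, G): R overlaps G ✓
(R, Q): R overlaps Q ✓
(U, E): U overlaps E ✓
(U, F): U overlaps F ✓
Count: 22.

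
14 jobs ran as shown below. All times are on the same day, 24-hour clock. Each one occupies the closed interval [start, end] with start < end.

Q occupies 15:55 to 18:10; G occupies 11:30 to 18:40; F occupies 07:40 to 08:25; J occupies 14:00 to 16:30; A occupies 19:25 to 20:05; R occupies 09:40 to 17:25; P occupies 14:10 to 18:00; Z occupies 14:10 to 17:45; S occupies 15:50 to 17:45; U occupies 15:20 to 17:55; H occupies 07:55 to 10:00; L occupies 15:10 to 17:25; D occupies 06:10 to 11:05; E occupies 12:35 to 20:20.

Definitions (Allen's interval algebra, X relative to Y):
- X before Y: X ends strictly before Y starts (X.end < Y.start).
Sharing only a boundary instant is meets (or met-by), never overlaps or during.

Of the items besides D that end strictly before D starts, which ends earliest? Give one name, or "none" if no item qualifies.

none

Target D = [06:10, 11:05].
A [19:25, 20:05] → after → excluded.
E [12:35, 20:20] → after → excluded.
F [07:40, 08:25] → during → excluded.
G [11:30, 18:40] → after → excluded.
H [07:55, 10:00] → during → excluded.
J [14:00, 16:30] → after → excluded.
L [15:10, 17:25] → after → excluded.
P [14:10, 18:00] → after → excluded.
Q [15:55, 18:10] → after → excluded.
R [09:40, 17:25] → overlapped-by → excluded.
S [15:50, 17:45] → after → excluded.
U [15:20, 17:55] → after → excluded.
Z [14:10, 17:45] → after → excluded.
No candidates → none.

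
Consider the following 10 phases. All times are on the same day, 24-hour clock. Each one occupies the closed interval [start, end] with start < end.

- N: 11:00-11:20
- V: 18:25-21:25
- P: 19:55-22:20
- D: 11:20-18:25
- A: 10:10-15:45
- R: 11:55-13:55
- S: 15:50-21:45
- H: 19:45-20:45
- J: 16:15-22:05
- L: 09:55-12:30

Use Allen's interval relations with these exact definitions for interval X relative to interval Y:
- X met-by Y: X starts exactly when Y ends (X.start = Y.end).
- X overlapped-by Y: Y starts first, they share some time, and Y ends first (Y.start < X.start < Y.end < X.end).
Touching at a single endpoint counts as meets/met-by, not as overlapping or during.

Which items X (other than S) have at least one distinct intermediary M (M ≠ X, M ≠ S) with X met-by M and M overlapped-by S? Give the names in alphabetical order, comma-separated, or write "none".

Target S = [15:50, 21:45].
Intermediaries M with M overlapped-by S: J, P.
Via J — items with X met-by J: none.
Via P — items with X met-by P: none.
Union: none.

none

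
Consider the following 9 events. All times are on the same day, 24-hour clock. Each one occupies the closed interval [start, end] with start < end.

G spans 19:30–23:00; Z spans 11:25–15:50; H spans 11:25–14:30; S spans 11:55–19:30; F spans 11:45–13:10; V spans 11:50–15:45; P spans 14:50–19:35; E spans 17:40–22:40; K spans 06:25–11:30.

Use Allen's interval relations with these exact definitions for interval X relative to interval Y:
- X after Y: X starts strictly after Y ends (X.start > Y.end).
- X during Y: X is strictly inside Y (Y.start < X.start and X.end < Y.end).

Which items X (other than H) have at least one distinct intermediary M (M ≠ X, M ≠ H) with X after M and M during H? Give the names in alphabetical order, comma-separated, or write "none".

Target H = [11:25, 14:30].
Intermediaries M with M during H: F.
Via F — items with X after F: E, G, P.
Union: E, G, P.

E, G, P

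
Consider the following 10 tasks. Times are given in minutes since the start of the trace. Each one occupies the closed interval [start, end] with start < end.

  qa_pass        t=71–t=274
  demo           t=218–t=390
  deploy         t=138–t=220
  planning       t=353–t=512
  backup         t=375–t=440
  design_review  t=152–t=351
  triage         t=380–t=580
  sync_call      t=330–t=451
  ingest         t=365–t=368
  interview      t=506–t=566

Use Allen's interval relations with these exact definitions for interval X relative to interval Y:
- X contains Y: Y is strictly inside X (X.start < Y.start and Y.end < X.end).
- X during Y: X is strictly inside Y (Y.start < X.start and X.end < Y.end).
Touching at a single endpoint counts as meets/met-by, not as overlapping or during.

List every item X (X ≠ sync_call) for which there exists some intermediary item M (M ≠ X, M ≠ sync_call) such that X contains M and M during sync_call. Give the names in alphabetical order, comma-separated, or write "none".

Target sync_call = [t=330, t=451].
Intermediaries M with M during sync_call: backup, ingest.
Via backup — items with X contains backup: planning.
Via ingest — items with X contains ingest: demo, planning.
Union: demo, planning.

demo, planning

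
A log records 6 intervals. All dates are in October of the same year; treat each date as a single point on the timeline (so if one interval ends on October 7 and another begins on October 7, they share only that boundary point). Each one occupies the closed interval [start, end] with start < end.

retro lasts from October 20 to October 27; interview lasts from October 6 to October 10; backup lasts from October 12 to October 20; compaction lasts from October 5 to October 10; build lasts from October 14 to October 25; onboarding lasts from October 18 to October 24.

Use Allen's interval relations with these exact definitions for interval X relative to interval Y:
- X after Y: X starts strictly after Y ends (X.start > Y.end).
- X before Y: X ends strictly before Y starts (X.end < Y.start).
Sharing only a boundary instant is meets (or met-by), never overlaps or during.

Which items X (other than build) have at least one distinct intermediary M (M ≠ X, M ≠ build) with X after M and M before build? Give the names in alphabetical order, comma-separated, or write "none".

Target build = [October 14, October 25].
Intermediaries M with M before build: compaction, interview.
Via compaction — items with X after compaction: backup, onboarding, retro.
Via interview — items with X after interview: backup, onboarding, retro.
Union: backup, onboarding, retro.

backup, onboarding, retro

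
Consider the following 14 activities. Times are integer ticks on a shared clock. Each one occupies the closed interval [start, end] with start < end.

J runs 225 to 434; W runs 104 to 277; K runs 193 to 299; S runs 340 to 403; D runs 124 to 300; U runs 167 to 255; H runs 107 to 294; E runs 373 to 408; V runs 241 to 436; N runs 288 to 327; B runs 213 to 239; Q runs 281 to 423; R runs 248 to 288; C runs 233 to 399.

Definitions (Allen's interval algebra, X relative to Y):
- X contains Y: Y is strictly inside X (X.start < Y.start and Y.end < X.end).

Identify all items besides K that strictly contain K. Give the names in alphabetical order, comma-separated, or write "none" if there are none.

Target K = [193, 299].
B [213, 239] → during → no.
C [233, 399] → overlapped-by → no.
D [124, 300] → contains → yes.
E [373, 408] → after → no.
H [107, 294] → overlaps → no.
J [225, 434] → overlapped-by → no.
N [288, 327] → overlapped-by → no.
Q [281, 423] → overlapped-by → no.
R [248, 288] → during → no.
S [340, 403] → after → no.
U [167, 255] → overlaps → no.
V [241, 436] → overlapped-by → no.
W [104, 277] → overlaps → no.
Result: D.

D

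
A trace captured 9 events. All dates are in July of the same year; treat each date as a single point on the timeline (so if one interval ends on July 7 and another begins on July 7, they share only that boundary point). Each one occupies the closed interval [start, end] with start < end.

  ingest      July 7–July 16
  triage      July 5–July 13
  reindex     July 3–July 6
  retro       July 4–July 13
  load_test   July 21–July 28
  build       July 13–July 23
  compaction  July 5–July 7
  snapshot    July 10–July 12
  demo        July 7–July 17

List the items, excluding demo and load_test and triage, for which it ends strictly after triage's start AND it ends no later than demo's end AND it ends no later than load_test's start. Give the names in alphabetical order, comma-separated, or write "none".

Conditions: its end is strictly after triage's start (X.end > July 5) AND its end is no later than demo's end (X.end <= July 17) AND its end is no later than load_test's start (X.end <= July 21).
build: end July 23 > July 5? ✓; end July 23 <= July 17? ✗; end July 23 <= July 21? ✗ → no.
compaction: end July 7 > July 5? ✓; end July 7 <= July 17? ✓; end July 7 <= July 21? ✓ → yes.
ingest: end July 16 > July 5? ✓; end July 16 <= July 17? ✓; end July 16 <= July 21? ✓ → yes.
reindex: end July 6 > July 5? ✓; end July 6 <= July 17? ✓; end July 6 <= July 21? ✓ → yes.
retro: end July 13 > July 5? ✓; end July 13 <= July 17? ✓; end July 13 <= July 21? ✓ → yes.
snapshot: end July 12 > July 5? ✓; end July 12 <= July 17? ✓; end July 12 <= July 21? ✓ → yes.
Result: compaction, ingest, reindex, retro, snapshot.

compaction, ingest, reindex, retro, snapshot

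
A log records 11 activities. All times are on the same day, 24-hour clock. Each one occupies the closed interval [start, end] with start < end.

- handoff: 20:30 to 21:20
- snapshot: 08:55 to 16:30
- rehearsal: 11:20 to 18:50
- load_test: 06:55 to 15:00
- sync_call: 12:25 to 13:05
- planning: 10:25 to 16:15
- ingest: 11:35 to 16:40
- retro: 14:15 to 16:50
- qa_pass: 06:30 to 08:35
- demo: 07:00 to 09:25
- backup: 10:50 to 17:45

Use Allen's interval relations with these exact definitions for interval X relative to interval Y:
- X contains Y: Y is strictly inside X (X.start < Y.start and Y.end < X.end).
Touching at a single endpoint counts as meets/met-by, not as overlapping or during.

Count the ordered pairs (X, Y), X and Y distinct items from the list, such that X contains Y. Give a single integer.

Checking all 110 ordered pairs for relation 'contains'; matching pairs in alphabetical order:
(backup, ingest): backup contains ingest ✓
(backup, retro): backup contains retro ✓
(backup, sync_call): backup contains sync_call ✓
(ingest, sync_call): ingest contains sync_call ✓
(load_test, demo): load_test contains demo ✓
(load_test, sync_call): load_test contains sync_call ✓
(planning, sync_call): planning contains sync_call ✓
(rehearsal, ingest): rehearsal contains ingest ✓
(rehearsal, retro): rehearsal contains retro ✓
(rehearsal, sync_call): rehearsal contains sync_call ✓
(snapshot, planning): snapshot contains planning ✓
(snapshot, sync_call): snapshot contains sync_call ✓
Count: 12.

12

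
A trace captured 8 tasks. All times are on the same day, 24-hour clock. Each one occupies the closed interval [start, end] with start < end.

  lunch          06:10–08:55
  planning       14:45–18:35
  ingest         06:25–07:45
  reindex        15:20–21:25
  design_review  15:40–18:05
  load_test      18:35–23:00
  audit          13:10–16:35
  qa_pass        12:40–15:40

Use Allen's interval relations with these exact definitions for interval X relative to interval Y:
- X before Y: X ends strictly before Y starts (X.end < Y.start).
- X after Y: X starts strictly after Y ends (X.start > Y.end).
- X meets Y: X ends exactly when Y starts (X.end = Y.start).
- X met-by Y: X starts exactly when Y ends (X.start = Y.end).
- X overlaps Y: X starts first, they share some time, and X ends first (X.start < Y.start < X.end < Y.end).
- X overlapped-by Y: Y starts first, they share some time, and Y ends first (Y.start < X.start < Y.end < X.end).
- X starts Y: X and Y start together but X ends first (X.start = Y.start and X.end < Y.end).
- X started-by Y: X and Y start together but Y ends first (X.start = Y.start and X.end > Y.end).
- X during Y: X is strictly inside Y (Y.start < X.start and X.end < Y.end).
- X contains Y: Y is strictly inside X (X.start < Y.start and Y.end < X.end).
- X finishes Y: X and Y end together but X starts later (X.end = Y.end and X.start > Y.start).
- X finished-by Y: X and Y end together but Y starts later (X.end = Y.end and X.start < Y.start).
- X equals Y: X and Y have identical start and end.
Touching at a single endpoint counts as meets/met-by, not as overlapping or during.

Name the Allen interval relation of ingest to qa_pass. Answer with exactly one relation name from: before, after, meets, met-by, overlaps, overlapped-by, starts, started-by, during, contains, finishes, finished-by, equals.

ingest = [06:25, 07:45]; qa_pass = [12:40, 15:40].
Compare endpoints: ingest.start < qa_pass.start, ingest.start < qa_pass.end, ingest.end < qa_pass.start, ingest.end < qa_pass.end.
That pattern is 'before'.

before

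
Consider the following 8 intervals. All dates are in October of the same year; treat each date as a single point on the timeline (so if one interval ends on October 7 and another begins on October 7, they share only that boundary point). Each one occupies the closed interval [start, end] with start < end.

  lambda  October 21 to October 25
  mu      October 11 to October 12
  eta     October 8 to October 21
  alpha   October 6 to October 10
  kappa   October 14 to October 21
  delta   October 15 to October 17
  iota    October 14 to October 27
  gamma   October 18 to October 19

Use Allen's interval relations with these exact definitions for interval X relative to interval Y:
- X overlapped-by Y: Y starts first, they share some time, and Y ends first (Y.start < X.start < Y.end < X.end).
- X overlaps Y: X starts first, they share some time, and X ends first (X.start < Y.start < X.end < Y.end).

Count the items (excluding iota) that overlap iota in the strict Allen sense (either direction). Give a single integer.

Target iota = [October 14, October 27].
alpha [October 6, October 10] → before → no.
delta [October 15, October 17] → during → no.
eta [October 8, October 21] → overlaps → counts.
gamma [October 18, October 19] → during → no.
kappa [October 14, October 21] → starts → no.
lambda [October 21, October 25] → during → no.
mu [October 11, October 12] → before → no.
Total: 1.

1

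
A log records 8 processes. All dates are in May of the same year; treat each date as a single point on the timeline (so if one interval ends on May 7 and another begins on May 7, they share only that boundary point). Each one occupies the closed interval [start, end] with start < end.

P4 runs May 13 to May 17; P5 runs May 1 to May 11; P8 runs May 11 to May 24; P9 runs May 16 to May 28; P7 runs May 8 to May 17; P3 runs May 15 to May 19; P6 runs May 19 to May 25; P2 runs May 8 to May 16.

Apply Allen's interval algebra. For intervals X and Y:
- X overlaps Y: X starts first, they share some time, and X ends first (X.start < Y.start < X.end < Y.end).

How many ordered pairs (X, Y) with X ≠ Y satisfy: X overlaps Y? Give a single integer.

Checking all 56 ordered pairs for relation 'overlaps'; matching pairs in alphabetical order:
(P2, P3): P2 overlaps P3 ✓
(P2, P4): P2 overlaps P4 ✓
(P2, P8): P2 overlaps P8 ✓
(P3, P9): P3 overlaps P9 ✓
(P4, P3): P4 overlaps P3 ✓
(P4, P9): P4 overlaps P9 ✓
(P5, P2): P5 overlaps P2 ✓
(P5, P7): P5 overlaps P7 ✓
(P7, P3): P7 overlaps P3 ✓
(P7, P8): P7 overlaps P8 ✓
(P7, P9): P7 overlaps P9 ✓
(P8, P6): P8 overlaps P6 ✓
(P8, P9): P8 overlaps P9 ✓
Count: 13.

13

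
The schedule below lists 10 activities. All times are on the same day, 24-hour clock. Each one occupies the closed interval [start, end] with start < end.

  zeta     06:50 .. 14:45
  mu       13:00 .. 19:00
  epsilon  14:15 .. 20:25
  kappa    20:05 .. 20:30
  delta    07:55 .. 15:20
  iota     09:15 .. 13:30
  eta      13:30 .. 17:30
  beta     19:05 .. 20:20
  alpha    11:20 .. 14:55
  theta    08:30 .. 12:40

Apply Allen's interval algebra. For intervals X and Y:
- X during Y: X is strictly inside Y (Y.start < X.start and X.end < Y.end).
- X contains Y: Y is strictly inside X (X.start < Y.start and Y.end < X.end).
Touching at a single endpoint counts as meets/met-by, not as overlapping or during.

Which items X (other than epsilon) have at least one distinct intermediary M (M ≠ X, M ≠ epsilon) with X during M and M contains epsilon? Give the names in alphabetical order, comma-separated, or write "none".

Target epsilon = [14:15, 20:25].
Intermediaries M with M contains epsilon: none.
Union: none.

none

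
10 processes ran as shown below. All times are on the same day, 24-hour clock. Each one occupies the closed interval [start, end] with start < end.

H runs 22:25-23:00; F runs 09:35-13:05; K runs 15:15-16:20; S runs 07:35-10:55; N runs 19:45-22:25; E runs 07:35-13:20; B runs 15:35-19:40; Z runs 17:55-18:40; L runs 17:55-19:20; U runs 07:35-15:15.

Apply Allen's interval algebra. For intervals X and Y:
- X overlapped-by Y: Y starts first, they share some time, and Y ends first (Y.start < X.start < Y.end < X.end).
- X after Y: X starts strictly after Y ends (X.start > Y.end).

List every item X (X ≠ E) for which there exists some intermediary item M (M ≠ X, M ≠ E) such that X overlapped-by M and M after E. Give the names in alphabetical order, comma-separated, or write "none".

Target E = [07:35, 13:20].
Intermediaries M with M after E: B, H, K, L, N, Z.
Via B — items with X overlapped-by B: none.
Via H — items with X overlapped-by H: none.
Via K — items with X overlapped-by K: B.
Via L — items with X overlapped-by L: none.
Via N — items with X overlapped-by N: none.
Via Z — items with X overlapped-by Z: none.
Union: B.

B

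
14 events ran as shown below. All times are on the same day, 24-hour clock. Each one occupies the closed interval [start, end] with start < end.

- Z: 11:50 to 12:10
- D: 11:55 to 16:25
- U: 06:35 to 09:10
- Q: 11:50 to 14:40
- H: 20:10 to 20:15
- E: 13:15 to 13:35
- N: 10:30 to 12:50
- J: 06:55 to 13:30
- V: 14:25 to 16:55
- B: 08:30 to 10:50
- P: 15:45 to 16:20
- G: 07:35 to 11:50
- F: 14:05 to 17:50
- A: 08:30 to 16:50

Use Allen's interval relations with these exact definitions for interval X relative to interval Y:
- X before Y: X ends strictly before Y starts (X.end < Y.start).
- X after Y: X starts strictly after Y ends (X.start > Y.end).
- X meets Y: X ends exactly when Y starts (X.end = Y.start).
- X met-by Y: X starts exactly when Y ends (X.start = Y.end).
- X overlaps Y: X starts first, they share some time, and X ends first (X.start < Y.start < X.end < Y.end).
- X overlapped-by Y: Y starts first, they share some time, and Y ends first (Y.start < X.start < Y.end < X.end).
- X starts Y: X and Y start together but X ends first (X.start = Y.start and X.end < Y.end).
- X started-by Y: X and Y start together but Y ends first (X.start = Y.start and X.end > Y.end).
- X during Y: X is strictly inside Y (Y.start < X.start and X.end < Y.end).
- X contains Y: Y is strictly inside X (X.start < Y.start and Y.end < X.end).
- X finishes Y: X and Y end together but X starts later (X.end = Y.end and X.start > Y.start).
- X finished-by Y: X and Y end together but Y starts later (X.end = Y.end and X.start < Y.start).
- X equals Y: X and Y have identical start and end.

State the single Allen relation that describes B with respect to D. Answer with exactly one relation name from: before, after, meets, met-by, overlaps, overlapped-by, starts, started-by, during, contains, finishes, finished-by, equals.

B = [08:30, 10:50]; D = [11:55, 16:25].
Compare endpoints: B.start < D.start, B.start < D.end, B.end < D.start, B.end < D.end.
That pattern is 'before'.

before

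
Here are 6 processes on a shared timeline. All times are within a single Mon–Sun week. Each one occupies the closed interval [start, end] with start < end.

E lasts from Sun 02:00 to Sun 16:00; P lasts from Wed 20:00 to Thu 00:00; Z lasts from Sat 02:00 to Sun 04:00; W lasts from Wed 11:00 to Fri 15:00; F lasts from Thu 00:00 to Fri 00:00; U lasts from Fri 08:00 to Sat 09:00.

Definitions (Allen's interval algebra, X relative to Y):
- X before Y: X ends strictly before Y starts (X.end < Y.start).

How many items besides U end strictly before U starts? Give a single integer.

Target U = [Fri 08:00, Sat 09:00].
E [Sun 02:00, Sun 16:00] → after → no.
F [Thu 00:00, Fri 00:00] → before → counts.
P [Wed 20:00, Thu 00:00] → before → counts.
W [Wed 11:00, Fri 15:00] → overlaps → no.
Z [Sat 02:00, Sun 04:00] → overlapped-by → no.
Total: 2.

2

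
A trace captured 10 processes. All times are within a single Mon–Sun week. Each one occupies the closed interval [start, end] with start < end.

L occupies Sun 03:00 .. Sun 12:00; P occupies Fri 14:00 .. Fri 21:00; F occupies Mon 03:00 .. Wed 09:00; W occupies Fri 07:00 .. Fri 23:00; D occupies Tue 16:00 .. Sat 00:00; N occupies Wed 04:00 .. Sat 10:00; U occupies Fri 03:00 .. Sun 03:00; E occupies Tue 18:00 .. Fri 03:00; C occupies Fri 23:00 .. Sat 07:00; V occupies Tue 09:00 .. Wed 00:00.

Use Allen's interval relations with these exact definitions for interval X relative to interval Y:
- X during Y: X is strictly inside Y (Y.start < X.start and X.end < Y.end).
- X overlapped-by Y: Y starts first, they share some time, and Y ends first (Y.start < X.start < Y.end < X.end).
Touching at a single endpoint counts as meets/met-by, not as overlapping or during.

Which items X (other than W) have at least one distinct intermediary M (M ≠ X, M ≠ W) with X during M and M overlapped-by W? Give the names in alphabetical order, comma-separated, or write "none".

none

Target W = [Fri 07:00, Fri 23:00].
Intermediaries M with M overlapped-by W: none.
Union: none.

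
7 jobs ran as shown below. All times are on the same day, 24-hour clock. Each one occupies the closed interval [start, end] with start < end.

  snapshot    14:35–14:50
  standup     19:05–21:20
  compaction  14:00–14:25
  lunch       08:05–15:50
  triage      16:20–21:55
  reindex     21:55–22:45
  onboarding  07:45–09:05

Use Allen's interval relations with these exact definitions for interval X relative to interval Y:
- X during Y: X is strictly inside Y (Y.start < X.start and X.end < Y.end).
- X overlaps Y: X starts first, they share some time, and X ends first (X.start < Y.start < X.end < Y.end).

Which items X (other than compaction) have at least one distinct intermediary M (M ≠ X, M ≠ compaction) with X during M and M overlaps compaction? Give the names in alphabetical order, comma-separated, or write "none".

Target compaction = [14:00, 14:25].
Intermediaries M with M overlaps compaction: none.
Union: none.

none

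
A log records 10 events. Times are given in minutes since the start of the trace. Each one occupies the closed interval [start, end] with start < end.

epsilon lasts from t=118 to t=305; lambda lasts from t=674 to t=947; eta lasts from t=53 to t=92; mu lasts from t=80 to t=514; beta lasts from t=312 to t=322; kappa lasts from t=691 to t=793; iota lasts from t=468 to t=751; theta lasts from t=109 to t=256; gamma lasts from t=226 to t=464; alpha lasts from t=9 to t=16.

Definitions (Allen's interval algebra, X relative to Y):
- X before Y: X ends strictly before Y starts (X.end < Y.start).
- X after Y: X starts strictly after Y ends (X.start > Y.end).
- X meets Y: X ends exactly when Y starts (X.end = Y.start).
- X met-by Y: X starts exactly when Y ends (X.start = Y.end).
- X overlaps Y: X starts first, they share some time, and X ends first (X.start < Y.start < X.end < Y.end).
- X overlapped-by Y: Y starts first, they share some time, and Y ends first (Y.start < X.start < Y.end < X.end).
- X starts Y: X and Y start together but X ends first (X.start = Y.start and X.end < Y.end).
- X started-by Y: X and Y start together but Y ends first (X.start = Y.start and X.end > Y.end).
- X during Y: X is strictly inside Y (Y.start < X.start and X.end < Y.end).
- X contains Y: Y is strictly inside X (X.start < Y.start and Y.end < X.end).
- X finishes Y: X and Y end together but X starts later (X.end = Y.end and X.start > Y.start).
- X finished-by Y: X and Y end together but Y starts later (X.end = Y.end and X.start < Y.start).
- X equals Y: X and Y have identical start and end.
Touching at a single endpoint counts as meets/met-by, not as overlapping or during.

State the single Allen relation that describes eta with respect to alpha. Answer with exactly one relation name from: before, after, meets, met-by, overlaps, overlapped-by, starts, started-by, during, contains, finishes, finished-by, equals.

after

eta = [t=53, t=92]; alpha = [t=9, t=16].
Compare endpoints: eta.start > alpha.start, eta.start > alpha.end, eta.end > alpha.start, eta.end > alpha.end.
That pattern is 'after'.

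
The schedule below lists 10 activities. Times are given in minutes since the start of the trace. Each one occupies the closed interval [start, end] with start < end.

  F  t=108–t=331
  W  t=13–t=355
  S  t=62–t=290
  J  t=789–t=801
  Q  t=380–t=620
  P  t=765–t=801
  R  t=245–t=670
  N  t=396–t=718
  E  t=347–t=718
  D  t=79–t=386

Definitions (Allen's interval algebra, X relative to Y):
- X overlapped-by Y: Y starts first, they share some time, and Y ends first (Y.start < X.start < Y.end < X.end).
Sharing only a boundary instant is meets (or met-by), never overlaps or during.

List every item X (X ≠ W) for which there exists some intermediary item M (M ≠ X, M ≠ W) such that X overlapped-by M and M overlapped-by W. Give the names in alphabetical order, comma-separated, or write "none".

Target W = [t=13, t=355].
Intermediaries M with M overlapped-by W: D, E, R.
Via D — items with X overlapped-by D: E, Q, R.
Via E — items with X overlapped-by E: none.
Via R — items with X overlapped-by R: E, N.
Union: E, N, Q, R.

E, N, Q, R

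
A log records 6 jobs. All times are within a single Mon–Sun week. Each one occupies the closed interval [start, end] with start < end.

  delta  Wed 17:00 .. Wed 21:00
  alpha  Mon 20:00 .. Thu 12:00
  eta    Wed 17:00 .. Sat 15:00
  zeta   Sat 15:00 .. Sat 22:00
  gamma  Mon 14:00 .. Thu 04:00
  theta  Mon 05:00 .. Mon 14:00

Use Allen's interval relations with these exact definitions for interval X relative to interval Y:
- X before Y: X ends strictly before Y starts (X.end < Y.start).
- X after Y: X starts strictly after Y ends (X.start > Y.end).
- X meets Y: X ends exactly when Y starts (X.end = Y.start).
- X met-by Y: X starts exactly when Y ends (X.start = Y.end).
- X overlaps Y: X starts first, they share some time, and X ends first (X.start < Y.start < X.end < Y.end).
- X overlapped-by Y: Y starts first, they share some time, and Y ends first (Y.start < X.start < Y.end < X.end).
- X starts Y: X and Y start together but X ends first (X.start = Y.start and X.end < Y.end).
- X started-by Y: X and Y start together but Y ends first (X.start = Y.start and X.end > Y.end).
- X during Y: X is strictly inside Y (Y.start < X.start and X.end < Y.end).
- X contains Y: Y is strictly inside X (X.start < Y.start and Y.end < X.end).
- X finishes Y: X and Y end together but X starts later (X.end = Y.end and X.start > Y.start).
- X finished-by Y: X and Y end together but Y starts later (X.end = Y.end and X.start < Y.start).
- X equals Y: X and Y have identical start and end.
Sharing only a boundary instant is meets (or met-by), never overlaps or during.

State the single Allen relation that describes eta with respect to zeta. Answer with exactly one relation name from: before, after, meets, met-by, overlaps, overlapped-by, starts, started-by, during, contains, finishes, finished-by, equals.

meets

eta = [Wed 17:00, Sat 15:00]; zeta = [Sat 15:00, Sat 22:00].
Compare endpoints: eta.start < zeta.start, eta.start < zeta.end, eta.end = zeta.start, eta.end < zeta.end.
That pattern is 'meets'.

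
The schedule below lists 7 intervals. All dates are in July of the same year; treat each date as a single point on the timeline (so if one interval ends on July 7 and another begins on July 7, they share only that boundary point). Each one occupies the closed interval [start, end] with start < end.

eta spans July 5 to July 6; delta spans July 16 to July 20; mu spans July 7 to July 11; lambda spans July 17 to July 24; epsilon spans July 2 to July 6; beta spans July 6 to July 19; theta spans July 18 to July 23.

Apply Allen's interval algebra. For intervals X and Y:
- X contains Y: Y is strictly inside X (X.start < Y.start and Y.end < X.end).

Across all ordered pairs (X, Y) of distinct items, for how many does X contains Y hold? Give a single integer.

2

Checking all 42 ordered pairs for relation 'contains'; matching pairs in alphabetical order:
(beta, mu): beta contains mu ✓
(lambda, theta): lambda contains theta ✓
Count: 2.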